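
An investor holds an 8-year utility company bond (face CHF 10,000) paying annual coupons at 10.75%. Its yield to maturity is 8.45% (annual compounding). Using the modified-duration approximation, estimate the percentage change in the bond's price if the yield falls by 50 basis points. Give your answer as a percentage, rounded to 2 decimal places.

Periodic yield y = 0.0845. Modified duration first:
  t   CF        PV=CF/(1+0.0845)^t    t·PV
  1     1,075.00       991.2402       991.2402
  2     1,075.00       914.0066     1,828.0133
  3     1,075.00       842.7908     2,528.3725
  4     1,075.00       777.1239     3,108.4954
  5     1,075.00       716.5734     3,582.8670
  6     1,075.00       660.7408     3,964.4448
  7     1,075.00       609.2585     4,264.8092
  8    11,075.00     5,787.7170    46,301.7356
  Σ                 11,299.4511    66,569.9780
P = 11,299.4511; D_Mac = 5.89143 yrs; D_mod = 5.89143/(1+0.0845) = 5.43240 yrs.
ΔP/P ≈ -D_mod · Δy = -5.43240 × (-0.005) = +0.027162 = +2.7162%.

+2.72%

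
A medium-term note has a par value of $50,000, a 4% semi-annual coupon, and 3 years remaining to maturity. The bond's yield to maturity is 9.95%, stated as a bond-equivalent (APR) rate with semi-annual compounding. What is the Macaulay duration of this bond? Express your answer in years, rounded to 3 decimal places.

2.842 years

Periodic yield y = 0.04975. Discount each cash flow and weight by its period:
  t   CF        PV=CF/(1+0.04975)^t    t·PV
  1     1,000.00       952.6078       952.6078
  2     1,000.00       907.4616     1,814.9231
  3     1,000.00       864.4549     2,593.3648
  4     1,000.00       823.4865     3,293.9459
  5     1,000.00       784.4596     3,922.2980
  6    51,000.00    38,111.3977   228,668.3861
  Σ                 42,443.8680   241,245.5256
Price P = Σ PV = 42,443.8680.
Macaulay duration = Σ(t·PV) / P = 241,245.5256 / 42,443.8680 = 5.68387 half-year periods.
In years: 5.68387 / 2 = 2.84194 years.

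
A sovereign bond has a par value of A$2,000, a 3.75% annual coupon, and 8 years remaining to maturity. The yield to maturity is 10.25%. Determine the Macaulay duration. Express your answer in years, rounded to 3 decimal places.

Periodic yield y = 0.1025. Discount each cash flow and weight by its year:
  t   CF        PV=CF/(1+0.1025)^t    t·PV
  1        75.00        68.0272        68.0272
  2        75.00        61.7027       123.4054
  3        75.00        55.9662       167.8985
  4        75.00        50.7630       203.0518
  5        75.00        46.0435       230.2175
  6        75.00        41.7628       250.5768
  7        75.00        37.8801       265.1607
  8     2,075.00       950.5814     7,604.6513
  Σ                  1,312.7268     8,912.9891
Price P = Σ PV = 1,312.7268.
Macaulay duration = Σ(t·PV) / P = 8,912.9891 / 1,312.7268 = 6.78968 years.

6.790 years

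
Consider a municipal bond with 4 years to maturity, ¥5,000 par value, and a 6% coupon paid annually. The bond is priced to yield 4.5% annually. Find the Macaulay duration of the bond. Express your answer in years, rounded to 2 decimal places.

3.68 years

Periodic yield y = 0.045. Discount each cash flow and weight by its year:
  t   CF        PV=CF/(1+0.045)^t    t·PV
  1       300.00       287.0813       287.0813
  2       300.00       274.7190       549.4380
  3       300.00       262.8890       788.6669
  4     5,300.00     4,444.3751    17,777.5005
  Σ                  5,269.0644    19,402.6867
Price P = Σ PV = 5,269.0644.
Macaulay duration = Σ(t·PV) / P = 19,402.6867 / 5,269.0644 = 3.68238 years.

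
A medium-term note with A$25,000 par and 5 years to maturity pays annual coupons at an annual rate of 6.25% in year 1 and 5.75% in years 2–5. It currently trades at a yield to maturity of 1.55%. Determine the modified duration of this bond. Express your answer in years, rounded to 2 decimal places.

4.45 years

Periodic yield y = 0.0155. First find Macaulay duration:
  t   CF        PV=CF/(1+0.0155)^t    t·PV
  1     1,562.50     1,538.6509     1,538.6509
  2     1,437.50     1,393.9526     2,787.9051
  3     1,437.50     1,372.6761     4,118.0283
  4     1,437.50     1,351.7244     5,406.8975
  5    26,437.50    24,480.5261   122,402.6303
  Σ                 30,137.5300   136,254.1121
P = 30,137.5300; Macaulay duration = 136,254.1121 / 30,137.5300 = 4.52108 years.
Modified duration = D_Mac / (1 + y) = 4.52108 / 1.0155 = 4.45207 years.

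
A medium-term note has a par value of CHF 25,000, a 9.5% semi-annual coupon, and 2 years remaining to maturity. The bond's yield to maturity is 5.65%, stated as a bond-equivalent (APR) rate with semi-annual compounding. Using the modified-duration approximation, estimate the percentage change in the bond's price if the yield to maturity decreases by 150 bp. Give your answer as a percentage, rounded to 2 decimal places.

Periodic yield y = 0.02825. Modified duration first:
  t   CF        PV=CF/(1+0.02825)^t    t·PV
  1     1,187.50     1,154.8748     1,154.8748
  2     1,187.50     1,123.1459     2,246.2918
  3     1,187.50     1,092.2888     3,276.8663
  4    26,187.50    23,426.0555    93,704.2219
  Σ                 26,796.3649   100,382.2548
P = 26,796.3649; D_Mac = 3.74611 half-year periods = 1.87306 yrs; D_mod = 1.87306/(1+0.02825) = 1.82160 yrs.
ΔP/P ≈ -D_mod · Δy = -1.82160 × (-0.015) = +0.027324 = +2.7324%.

+2.73%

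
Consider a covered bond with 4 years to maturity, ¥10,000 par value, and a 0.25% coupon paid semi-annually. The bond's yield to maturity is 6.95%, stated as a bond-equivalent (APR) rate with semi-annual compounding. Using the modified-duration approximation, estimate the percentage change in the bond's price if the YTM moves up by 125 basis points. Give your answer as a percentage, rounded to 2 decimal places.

-4.81%

Periodic yield y = 0.03475. Modified duration first:
  t   CF        PV=CF/(1+0.03475)^t    t·PV
  1        12.50        12.0802        12.0802
  2        12.50        11.6745        23.3490
  3        12.50        11.2825        33.8474
  4        12.50        10.9036        43.6142
  5        12.50        10.5374        52.6869
  6        12.50        10.1835        61.1010
  7        12.50         9.8415        68.8906
  8    10,012.50     7,618.3172    60,946.5372
  Σ                  7,694.8203    61,242.1067
P = 7,694.8203; D_Mac = 7.95887 half-year periods = 3.97944 yrs; D_mod = 3.97944/(1+0.03475) = 3.84580 yrs.
ΔP/P ≈ -D_mod · Δy = -3.84580 × (+0.0125) = -0.048072 = -4.8072%.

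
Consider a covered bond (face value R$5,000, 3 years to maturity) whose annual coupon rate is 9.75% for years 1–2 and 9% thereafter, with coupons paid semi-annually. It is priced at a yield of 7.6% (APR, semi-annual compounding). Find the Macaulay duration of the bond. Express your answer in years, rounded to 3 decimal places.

2.682 years

Periodic yield y = 0.038. Discount each cash flow and weight by its period:
  t   CF        PV=CF/(1+0.038)^t    t·PV
  1       243.75       234.8266       234.8266
  2       243.75       226.2299       452.4597
  3       243.75       217.9478       653.8435
  4       243.75       209.9690       839.8761
  5       225.00       186.7221       933.6106
  6     5,225.00     4,177.3626    25,064.1756
  Σ                  5,253.0580    28,178.7920
Price P = Σ PV = 5,253.0580.
Macaulay duration = Σ(t·PV) / P = 28,178.7920 / 5,253.0580 = 5.36426 half-year periods.
In years: 5.36426 / 2 = 2.68213 years.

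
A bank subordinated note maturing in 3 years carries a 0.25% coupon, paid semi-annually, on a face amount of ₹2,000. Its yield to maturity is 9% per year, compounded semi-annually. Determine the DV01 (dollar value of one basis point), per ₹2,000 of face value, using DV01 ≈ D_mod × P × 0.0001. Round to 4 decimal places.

Periodic yield y = 0.045.
  t   CF        PV=CF/(1+0.045)^t    t·PV
  1         2.50         2.3923         2.3923
  2         2.50         2.2893         4.5786
  3         2.50         2.1907         6.5722
  4         2.50         2.0964         8.3856
  5         2.50         2.0061        10.0306
  6     2,002.50     1,537.7112     9,226.2673
  Σ                  1,548.6862     9,258.2268
P = 1,548.6862; D_Mac = 5.97812 half-year periods = 2.98906 yrs; D_mod = 2.86034 yrs.
DV01 ≈ 2.86034 × 1,548.6862 × 0.0001 = 0.442977.

₹0.4430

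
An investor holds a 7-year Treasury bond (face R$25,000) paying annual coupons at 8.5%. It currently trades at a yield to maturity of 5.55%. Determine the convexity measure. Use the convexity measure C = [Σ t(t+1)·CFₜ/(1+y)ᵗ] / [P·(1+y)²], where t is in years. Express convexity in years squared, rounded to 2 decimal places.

37.69

With y = 0.0555:
  t   CF        PV=CF/(1+0.0555)^t    t·PV        t(t+1)·PV
  1     2,125.00     2,013.2639     2,013.2639       4,026.5277
  2     2,125.00     1,907.4030     3,814.8060      11,444.4179
  3     2,125.00     1,807.1085     5,421.3254      21,685.3016
  4     2,125.00     1,712.0876     6,848.3504      34,241.7522
  5     2,125.00     1,622.0631     8,110.3155      48,661.8932
  6     2,125.00     1,536.7722     9,220.6335      64,544.4343
  7    27,125.00    18,584.9794   130,094.8556   1,040,758.8447
  Σ                 29,183.6776   165,523.5503   1,225,363.1717
P = 29,183.6776.
Convexity = Σ t(t+1)·PV / [P·(1+y)²] = 1,225,363.1717 / (29,183.6776 × 1.114080) = 37.68845.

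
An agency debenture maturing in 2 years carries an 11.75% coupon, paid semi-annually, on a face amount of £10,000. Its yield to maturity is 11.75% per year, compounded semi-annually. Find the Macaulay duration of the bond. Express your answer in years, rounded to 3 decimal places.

1.840 years

Periodic yield y = 0.05875. Discount each cash flow and weight by its period:
  t   CF        PV=CF/(1+0.05875)^t    t·PV
  1       587.50       554.8996       554.8996
  2       587.50       524.1083     1,048.2166
  3       587.50       495.0255     1,485.0766
  4    10,587.50     8,425.9665    33,703.8661
  Σ                 10,000.0000    36,792.0590
Price P = Σ PV = 10,000.0000.
Macaulay duration = Σ(t·PV) / P = 36,792.0590 / 10,000.0000 = 3.67921 half-year periods.
In years: 3.67921 / 2 = 1.83960 years.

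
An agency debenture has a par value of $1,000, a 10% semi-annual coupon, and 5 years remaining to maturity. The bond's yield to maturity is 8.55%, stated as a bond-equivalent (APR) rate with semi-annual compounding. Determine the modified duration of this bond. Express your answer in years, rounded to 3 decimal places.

Periodic yield y = 0.04275. First find Macaulay duration:
  t   CF        PV=CF/(1+0.04275)^t    t·PV
  1        50.00        47.9501        47.9501
  2        50.00        45.9843        91.9686
  3        50.00        44.0991       132.2972
  4        50.00        42.2911       169.1645
  5        50.00        40.5573       202.7865
  6        50.00        38.8946       233.3673
  7        50.00        37.3000       261.0999
  8        50.00        35.7708       286.1662
  9        50.00        34.3043       308.7385
  10    1,050.00       690.8557     6,908.5565
  Σ                  1,058.0072     8,642.0953
P = 1,058.0072; Macaulay duration = 8,642.0953 / 1,058.0072 = 8.16828 half-year periods = 4.08414 years.
Modified duration = D_Mac / (1 + y) = 4.08414 / 1.04275 = 3.91670 years.

3.917 years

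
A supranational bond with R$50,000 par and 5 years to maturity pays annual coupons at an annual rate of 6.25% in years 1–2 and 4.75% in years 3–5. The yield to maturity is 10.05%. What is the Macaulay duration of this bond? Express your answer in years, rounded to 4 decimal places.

4.4116 years

Periodic yield y = 0.1005. Discount each cash flow and weight by its year:
  t   CF        PV=CF/(1+0.1005)^t    t·PV
  1     3,125.00     2,839.6184     2,839.6184
  2     3,125.00     2,580.2984     5,160.5967
  3     2,375.00     1,781.9416     5,345.8249
  4     2,375.00     1,619.2109     6,476.8437
  5    52,375.00    32,446.9442   162,234.7209
  Σ                 41,268.0135   182,057.6045
Price P = Σ PV = 41,268.0135.
Macaulay duration = Σ(t·PV) / P = 182,057.6045 / 41,268.0135 = 4.41159 years.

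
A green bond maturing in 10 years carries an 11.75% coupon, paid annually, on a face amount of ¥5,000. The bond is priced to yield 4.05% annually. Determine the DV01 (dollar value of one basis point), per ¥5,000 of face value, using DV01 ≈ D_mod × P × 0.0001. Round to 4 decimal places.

¥5.5941

Periodic yield y = 0.0405.
  t   CF        PV=CF/(1+0.0405)^t    t·PV
  1       587.50       564.6324       564.6324
  2       587.50       542.6549     1,085.3097
  3       587.50       521.5328     1,564.5984
  4       587.50       501.2329     2,004.9314
  5       587.50       481.7231     2,408.6154
  6       587.50       462.9727     2,777.8361
  7       587.50       444.9521     3,114.6648
  8       587.50       427.6330     3,421.0639
  9       587.50       410.9880     3,698.8917
  10    5,587.50     3,756.6150    37,566.1502
  Σ                  8,114.9367    58,206.6940
P = 8,114.9367; D_Mac = 7.17278 yrs; D_mod = 6.89359 yrs.
DV01 ≈ 6.89359 × 8,114.9367 × 0.0001 = 5.594108.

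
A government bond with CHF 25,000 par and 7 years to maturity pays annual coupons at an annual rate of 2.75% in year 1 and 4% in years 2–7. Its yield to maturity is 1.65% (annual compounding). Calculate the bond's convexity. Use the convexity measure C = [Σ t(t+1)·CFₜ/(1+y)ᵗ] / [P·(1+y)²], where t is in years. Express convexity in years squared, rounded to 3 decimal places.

With y = 0.0165:
  t   CF        PV=CF/(1+0.0165)^t    t·PV        t(t+1)·PV
  1       687.50       676.3404       676.3404       1,352.6808
  2     1,000.00       967.7991     1,935.5983       5,806.7949
  3     1,000.00       952.0897     2,856.2690      11,425.0760
  4     1,000.00       936.6352     3,746.5407      18,732.7037
  5     1,000.00       921.4316     4,607.1578      27,642.9469
  6     1,000.00       906.4747     5,438.8484      38,071.9387
  7    26,000.00    23,185.7777   162,300.4437   1,298,403.5498
  Σ                 28,546.5483   181,561.1983   1,401,435.6907
P = 28,546.5483.
Convexity = Σ t(t+1)·PV / [P·(1+y)²] = 1,401,435.6907 / (28,546.5483 × 1.033272) = 47.51216.

47.512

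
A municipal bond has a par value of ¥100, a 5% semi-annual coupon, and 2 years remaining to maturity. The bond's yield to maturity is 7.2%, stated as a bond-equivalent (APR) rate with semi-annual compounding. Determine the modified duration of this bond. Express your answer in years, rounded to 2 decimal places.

Periodic yield y = 0.036. First find Macaulay duration:
  t   CF        PV=CF/(1+0.036)^t    t·PV
  1         2.50         2.4131         2.4131
  2         2.50         2.3293         4.6585
  3         2.50         2.2483         6.7450
  4       102.50        88.9785       355.9138
  Σ                     95.9692       369.7305
P = 95.9692; Macaulay duration = 369.7305 / 95.9692 = 3.85260 half-year periods = 1.92630 years.
Modified duration = D_Mac / (1 + y) = 1.92630 / 1.036 = 1.85936 years.

1.86 years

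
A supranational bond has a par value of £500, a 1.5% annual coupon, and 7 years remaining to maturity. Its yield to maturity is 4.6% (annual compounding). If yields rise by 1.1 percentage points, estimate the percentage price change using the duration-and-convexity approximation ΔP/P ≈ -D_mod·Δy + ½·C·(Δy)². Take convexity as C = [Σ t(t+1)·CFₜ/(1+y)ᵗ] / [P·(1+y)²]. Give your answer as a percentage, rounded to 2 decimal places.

With y = 0.046:
  t   CF        PV=CF/(1+0.046)^t    t·PV        t(t+1)·PV
  1         7.50         7.1702         7.1702          14.3403
  2         7.50         6.8548        13.7097          41.1291
  3         7.50         6.5534        19.6602          78.6407
  4         7.50         6.2652        25.0608         125.3039
  5         7.50         5.9897        29.9483         179.6901
  6         7.50         5.7263        34.3576         240.5030
  7       507.50       370.4369     2,593.0584      20,744.4671
  Σ                    408.9965     2,722.9651      21,424.0741
P = 408.9965; D_Mac = 6.65767 yrs; D_mod = 6.36489 yrs; C = 47.87614.
Duration effect: -6.36489 × (+0.011) = -0.070014
Convexity effect: 0.5 × 47.87614 × (0.011)² = +0.0028965
ΔP/P ≈ -0.070014 + 0.0028965 = -0.067117 = -6.7117%.

-6.71%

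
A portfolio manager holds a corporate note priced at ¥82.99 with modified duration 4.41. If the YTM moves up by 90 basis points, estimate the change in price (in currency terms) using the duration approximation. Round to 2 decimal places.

-¥3.29

Duration approximation: ΔP/P ≈ -D_mod · Δy = -4.41 × (+0.009) = -0.039690.
ΔP ≈ 82.99 × (-0.039690) = -3.2938731.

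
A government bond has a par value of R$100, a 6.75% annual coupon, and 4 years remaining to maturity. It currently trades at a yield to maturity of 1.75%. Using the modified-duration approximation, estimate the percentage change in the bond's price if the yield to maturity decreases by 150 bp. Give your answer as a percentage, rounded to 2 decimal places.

Periodic yield y = 0.0175. Modified duration first:
  t   CF        PV=CF/(1+0.0175)^t    t·PV
  1         6.75         6.6339         6.6339
  2         6.75         6.5198        13.0396
  3         6.75         6.4077        19.2230
  4       106.75        99.5933       398.3733
  Σ                    119.1547       437.2698
P = 119.1547; D_Mac = 3.66977 yrs; D_mod = 3.66977/(1+0.0175) = 3.60665 yrs.
ΔP/P ≈ -D_mod · Δy = -3.60665 × (-0.015) = +0.054100 = +5.4100%.

+5.41%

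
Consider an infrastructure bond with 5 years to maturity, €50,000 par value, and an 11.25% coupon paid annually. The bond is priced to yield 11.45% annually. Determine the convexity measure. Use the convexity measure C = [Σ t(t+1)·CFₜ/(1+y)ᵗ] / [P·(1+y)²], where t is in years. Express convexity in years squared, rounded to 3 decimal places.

With y = 0.1145:
  t   CF        PV=CF/(1+0.1145)^t    t·PV        t(t+1)·PV
  1     5,625.00     5,047.1063     5,047.1063      10,094.2127
  2     5,625.00     4,528.5835     9,057.1670      27,171.5011
  3     5,625.00     4,063.3320    12,189.9960      48,759.9840
  4     5,625.00     3,645.8789    14,583.5155      72,917.5774
  5    55,625.00    32,349.6555   161,748.2774     970,489.6645
  Σ                 49,634.5562   202,626.0623   1,129,432.9396
P = 49,634.5562.
Convexity = Σ t(t+1)·PV / [P·(1+y)²] = 1,129,432.9396 / (49,634.5562 × 1.242110) = 18.31961.

18.320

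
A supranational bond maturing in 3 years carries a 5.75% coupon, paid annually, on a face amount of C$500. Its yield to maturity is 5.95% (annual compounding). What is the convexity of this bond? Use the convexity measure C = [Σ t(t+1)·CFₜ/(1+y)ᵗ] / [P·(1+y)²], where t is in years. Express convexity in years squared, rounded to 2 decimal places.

9.93

With y = 0.0595:
  t   CF        PV=CF/(1+0.0595)^t    t·PV        t(t+1)·PV
  1        28.75        27.1354        27.1354          54.2709
  2        28.75        25.6116        51.2231         153.6693
  3       528.75       444.5775     1,333.7326       5,334.9302
  Σ                    497.3245     1,412.0911       5,542.8704
P = 497.3245.
Convexity = Σ t(t+1)·PV / [P·(1+y)²] = 5,542.8704 / (497.3245 × 1.122540) = 9.92871.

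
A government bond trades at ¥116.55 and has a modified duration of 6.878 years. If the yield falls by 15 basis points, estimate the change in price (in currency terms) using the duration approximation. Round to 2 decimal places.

+¥1.20

Duration approximation: ΔP/P ≈ -D_mod · Δy = -6.878 × (-0.0015) = +0.010317.
ΔP ≈ 116.55 × (+0.010317) = +1.20244635.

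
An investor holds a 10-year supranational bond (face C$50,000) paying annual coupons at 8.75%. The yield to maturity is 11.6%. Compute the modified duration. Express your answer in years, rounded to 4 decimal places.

6.0593 years

Periodic yield y = 0.116. First find Macaulay duration:
  t   CF        PV=CF/(1+0.116)^t    t·PV
  1     4,375.00     3,920.2509     3,920.2509
  2     4,375.00     3,512.7696     7,025.5392
  3     4,375.00     3,147.6430     9,442.9291
  4     4,375.00     2,820.4687    11,281.8747
  5     4,375.00     2,527.3017    12,636.5084
  6     4,375.00     2,264.6072    13,587.6434
  7     4,375.00     2,029.2179    14,204.5256
  8     4,375.00     1,818.2957    14,546.3652
  9     4,375.00     1,629.2972    14,663.6746
  10   54,375.00    18,145.0147   181,450.1468
  Σ                 41,814.8666   282,759.4579
P = 41,814.8666; Macaulay duration = 282,759.4579 / 41,814.8666 = 6.76218 years.
Modified duration = D_Mac / (1 + y) = 6.76218 / 1.116 = 6.05930 years.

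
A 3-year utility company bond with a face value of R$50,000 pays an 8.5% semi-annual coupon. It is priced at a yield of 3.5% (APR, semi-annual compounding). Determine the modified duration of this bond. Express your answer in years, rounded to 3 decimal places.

2.685 years

Periodic yield y = 0.0175. First find Macaulay duration:
  t   CF        PV=CF/(1+0.0175)^t    t·PV
  1     2,125.00     2,088.4521     2,088.4521
  2     2,125.00     2,052.5328     4,105.0655
  3     2,125.00     2,017.2312     6,051.6937
  4     2,125.00     1,982.5368     7,930.1473
  5     2,125.00     1,948.4391     9,742.1957
  6    52,125.00    46,972.0550   281,832.3299
  Σ                 57,061.2470   311,749.8842
P = 57,061.2470; Macaulay duration = 311,749.8842 / 57,061.2470 = 5.46343 half-year periods = 2.73171 years.
Modified duration = D_Mac / (1 + y) = 2.73171 / 1.0175 = 2.68473 years.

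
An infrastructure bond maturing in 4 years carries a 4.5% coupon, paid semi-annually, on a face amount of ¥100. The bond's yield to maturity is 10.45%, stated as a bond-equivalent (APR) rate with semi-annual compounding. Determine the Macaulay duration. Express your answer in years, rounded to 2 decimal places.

Periodic yield y = 0.05225. Discount each cash flow and weight by its period:
  t   CF        PV=CF/(1+0.05225)^t    t·PV
  1         2.25         2.1383         2.1383
  2         2.25         2.0321         4.0642
  3         2.25         1.9312         5.7936
  4         2.25         1.8353         7.3412
  5         2.25         1.7442         8.7208
  6         2.25         1.6576         9.9454
  7         2.25         1.5753        11.0268
  8       102.25        68.0318       544.2542
  Σ                     80.9456       593.2844
Price P = Σ PV = 80.9456.
Macaulay duration = Σ(t·PV) / P = 593.2844 / 80.9456 = 7.32942 half-year periods.
In years: 7.32942 / 2 = 3.66471 years.

3.66 years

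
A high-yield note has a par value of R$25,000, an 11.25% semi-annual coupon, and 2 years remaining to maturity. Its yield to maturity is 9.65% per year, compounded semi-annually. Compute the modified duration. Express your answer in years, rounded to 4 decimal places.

1.7632 years

Periodic yield y = 0.04825. First find Macaulay duration:
  t   CF        PV=CF/(1+0.04825)^t    t·PV
  1     1,406.25     1,341.5216     1,341.5216
  2     1,406.25     1,279.7726     2,559.5451
  3     1,406.25     1,220.8658     3,662.5974
  4    26,406.25    21,869.9226    87,479.6905
  Σ                 25,712.0825    95,043.3545
P = 25,712.0825; Macaulay duration = 95,043.3545 / 25,712.0825 = 3.69645 half-year periods = 1.84822 years.
Modified duration = D_Mac / (1 + y) = 1.84822 / 1.04825 = 1.76315 years.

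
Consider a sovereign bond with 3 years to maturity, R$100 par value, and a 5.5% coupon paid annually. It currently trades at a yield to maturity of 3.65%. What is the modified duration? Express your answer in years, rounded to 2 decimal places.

Periodic yield y = 0.0365. First find Macaulay duration:
  t   CF        PV=CF/(1+0.0365)^t    t·PV
  1         5.50         5.3063         5.3063
  2         5.50         5.1195        10.2389
  3       105.50        94.7424       284.2273
  Σ                    105.1682       299.7725
P = 105.1682; Macaulay duration = 299.7725 / 105.1682 = 2.85041 years.
Modified duration = D_Mac / (1 + y) = 2.85041 / 1.0365 = 2.75003 years.

2.75 years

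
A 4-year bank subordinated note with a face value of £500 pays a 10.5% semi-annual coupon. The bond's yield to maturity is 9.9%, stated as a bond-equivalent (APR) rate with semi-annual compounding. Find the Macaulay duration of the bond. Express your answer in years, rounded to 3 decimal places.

Periodic yield y = 0.0495. Discount each cash flow and weight by its period:
  t   CF        PV=CF/(1+0.0495)^t    t·PV
  1        26.25        25.0119        25.0119
  2        26.25        23.8322        47.6644
  3        26.25        22.7082        68.1245
  4        26.25        21.6371        86.5485
  5        26.25        20.6166       103.0830
  6        26.25        19.6442       117.8653
  7        26.25        18.7177       131.0238
  8       526.25       357.5465     2,860.3722
  Σ                    509.7144     3,439.6937
Price P = Σ PV = 509.7144.
Macaulay duration = Σ(t·PV) / P = 3,439.6937 / 509.7144 = 6.74828 half-year periods.
In years: 6.74828 / 2 = 3.37414 years.

3.374 years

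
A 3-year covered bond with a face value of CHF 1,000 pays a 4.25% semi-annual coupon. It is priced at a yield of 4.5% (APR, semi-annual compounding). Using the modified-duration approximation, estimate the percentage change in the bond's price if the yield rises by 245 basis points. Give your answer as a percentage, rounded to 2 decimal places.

Periodic yield y = 0.0225. Modified duration first:
  t   CF        PV=CF/(1+0.0225)^t    t·PV
  1        21.25        20.7824        20.7824
  2        21.25        20.3251        40.6502
  3        21.25        19.8778        59.6335
  4        21.25        19.4404        77.7617
  5        21.25        19.0126        95.0632
  6     1,021.25       893.6185     5,361.7112
  Σ                    993.0569     5,655.6021
P = 993.0569; D_Mac = 5.69514 half-year periods = 2.84757 yrs; D_mod = 2.84757/(1+0.0225) = 2.78491 yrs.
ΔP/P ≈ -D_mod · Δy = -2.78491 × (+0.0245) = -0.068230 = -6.8230%.

-6.82%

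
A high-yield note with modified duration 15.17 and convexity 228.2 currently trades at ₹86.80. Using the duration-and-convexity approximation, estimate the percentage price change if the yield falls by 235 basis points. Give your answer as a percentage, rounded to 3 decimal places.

Duration effect: -D_mod·Δy = -15.17 × (-0.0235) = +0.356495
Convexity effect: ½·C·(Δy)² = 0.5 × 228.2 × (-0.0235)² = +0.063011725
ΔP/P ≈ +0.356495 + 0.063011725 = +0.419506725
= +41.9506725%.

+41.951%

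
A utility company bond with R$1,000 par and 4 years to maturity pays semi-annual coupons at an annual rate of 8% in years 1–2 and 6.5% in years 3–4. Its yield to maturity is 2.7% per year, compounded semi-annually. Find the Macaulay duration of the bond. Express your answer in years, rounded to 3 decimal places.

3.559 years

Periodic yield y = 0.0135. Discount each cash flow and weight by its period:
  t   CF        PV=CF/(1+0.0135)^t    t·PV
  1        40.00        39.4672        39.4672
  2        40.00        38.9415        77.8830
  3        40.00        38.4228       115.2683
  4        40.00        37.9110       151.6439
  5        32.50        30.3924       151.9619
  6        32.50        29.9875       179.9252
  7        32.50        29.5881       207.1167
  8     1,032.50       927.4704     7,419.7628
  Σ                  1,172.1808     8,343.0290
Price P = Σ PV = 1,172.1808.
Macaulay duration = Σ(t·PV) / P = 8,343.0290 / 1,172.1808 = 7.11753 half-year periods.
In years: 7.11753 / 2 = 3.55876 years.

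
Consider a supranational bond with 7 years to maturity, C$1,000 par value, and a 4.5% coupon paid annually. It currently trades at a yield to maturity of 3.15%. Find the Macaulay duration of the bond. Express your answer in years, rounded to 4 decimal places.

Periodic yield y = 0.0315. Discount each cash flow and weight by its year:
  t   CF        PV=CF/(1+0.0315)^t    t·PV
  1        45.00        43.6258        43.6258
  2        45.00        42.2935        84.5871
  3        45.00        41.0020       123.0059
  4        45.00        39.7499       158.9994
  5        45.00        38.5360       192.6799
  6        45.00        37.3592       224.1550
  7     1,045.00       841.0691     5,887.4835
  Σ                  1,083.6354     6,714.5366
Price P = Σ PV = 1,083.6354.
Macaulay duration = Σ(t·PV) / P = 6,714.5366 / 1,083.6354 = 6.19631 years.

6.1963 years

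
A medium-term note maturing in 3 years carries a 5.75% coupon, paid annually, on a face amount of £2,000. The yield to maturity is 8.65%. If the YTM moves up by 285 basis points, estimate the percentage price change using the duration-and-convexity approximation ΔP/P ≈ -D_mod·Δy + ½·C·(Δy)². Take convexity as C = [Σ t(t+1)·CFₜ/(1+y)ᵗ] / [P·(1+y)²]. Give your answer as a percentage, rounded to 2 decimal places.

With y = 0.0865:
  t   CF        PV=CF/(1+0.0865)^t    t·PV        t(t+1)·PV
  1       115.00       105.8445       105.8445         211.6889
  2       115.00        97.4178       194.8356         584.5069
  3     2,115.00     1,649.0020     4,947.0060      19,788.0239
  Σ                  1,852.2643     5,247.6861      20,584.2197
P = 1,852.2643; D_Mac = 2.83312 yrs; D_mod = 2.60757 yrs; C = 9.41395.
Duration effect: -2.60757 × (+0.0285) = -0.074316
Convexity effect: 0.5 × 9.41395 × (0.0285)² = +0.0038232
ΔP/P ≈ -0.074316 + 0.0038232 = -0.070492 = -7.0492%.

-7.05%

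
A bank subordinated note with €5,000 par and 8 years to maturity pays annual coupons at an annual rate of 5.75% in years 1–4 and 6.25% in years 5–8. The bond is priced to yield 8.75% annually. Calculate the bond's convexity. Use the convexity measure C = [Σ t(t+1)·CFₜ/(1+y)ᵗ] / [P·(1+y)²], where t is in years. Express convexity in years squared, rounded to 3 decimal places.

With y = 0.0875:
  t   CF        PV=CF/(1+0.0875)^t    t·PV        t(t+1)·PV
  1       287.50       264.3678       264.3678         528.7356
  2       287.50       243.0968       486.1937       1,458.5811
  3       287.50       223.5373       670.6120       2,682.4479
  4       287.50       205.5516       822.2063       4,111.0313
  5       312.50       205.4488     1,027.2442       6,163.4652
  6       312.50       188.9185     1,133.5108       7,934.5759
  7       312.50       173.7181     1,216.0270       9,728.2157
  8     5,312.50     2,715.5939    21,724.7509     195,522.7579
  Σ                  4,220.2329    27,344.9126     228,129.8105
P = 4,220.2329.
Convexity = Σ t(t+1)·PV / [P·(1+y)²] = 228,129.8105 / (4,220.2329 × 1.182656) = 45.70746.

45.707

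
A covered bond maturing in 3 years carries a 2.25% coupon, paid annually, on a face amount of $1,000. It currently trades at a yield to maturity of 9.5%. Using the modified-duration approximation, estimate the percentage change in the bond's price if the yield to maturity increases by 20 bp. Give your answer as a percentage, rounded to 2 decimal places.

-0.53%

Periodic yield y = 0.095. Modified duration first:
  t   CF        PV=CF/(1+0.095)^t    t·PV
  1        22.50        20.5479        20.5479
  2        22.50        18.7652        37.5305
  3     1,022.50       778.7911     2,336.3732
  Σ                    818.1043     2,394.4516
P = 818.1043; D_Mac = 2.92683 yrs; D_mod = 2.92683/(1+0.095) = 2.67290 yrs.
ΔP/P ≈ -D_mod · Δy = -2.67290 × (+0.002) = -0.005346 = -0.5346%.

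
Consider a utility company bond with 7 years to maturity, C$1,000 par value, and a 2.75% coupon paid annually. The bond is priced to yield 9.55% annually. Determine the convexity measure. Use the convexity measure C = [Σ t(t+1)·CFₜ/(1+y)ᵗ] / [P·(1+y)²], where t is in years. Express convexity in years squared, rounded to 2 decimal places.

With y = 0.0955:
  t   CF        PV=CF/(1+0.0955)^t    t·PV        t(t+1)·PV
  1        27.50        25.1027        25.1027          50.2054
  2        27.50        22.9144        45.8287         137.4862
  3        27.50        20.9168        62.7504         251.0018
  4        27.50        19.0934        76.3736         381.8679
  5        27.50        17.4289        87.1447         522.8680
  6        27.50        15.9096        95.4574         668.2019
  7     1,027.50       542.6192     3,798.3344      30,386.6752
  Σ                    663.9850     4,190.9919      32,398.3064
P = 663.9850.
Convexity = Σ t(t+1)·PV / [P·(1+y)²] = 32,398.3064 / (663.9850 × 1.200120) = 40.65737.

40.66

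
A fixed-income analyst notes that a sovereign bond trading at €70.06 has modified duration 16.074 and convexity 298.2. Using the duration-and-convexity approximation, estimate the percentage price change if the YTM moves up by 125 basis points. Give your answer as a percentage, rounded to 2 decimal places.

-17.76%

Duration effect: -D_mod·Δy = -16.074 × (+0.0125) = -0.200925
Convexity effect: ½·C·(Δy)² = 0.5 × 298.2 × (0.0125)² = +0.023296875
ΔP/P ≈ -0.200925 + 0.023296875 = -0.177628125
= -17.7628125%.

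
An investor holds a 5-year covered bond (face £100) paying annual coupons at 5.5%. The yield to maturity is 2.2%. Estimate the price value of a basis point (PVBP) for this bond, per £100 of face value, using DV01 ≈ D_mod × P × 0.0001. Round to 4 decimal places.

£0.0513

Periodic yield y = 0.022.
  t   CF        PV=CF/(1+0.022)^t    t·PV
  1         5.50         5.3816         5.3816
  2         5.50         5.2658        10.5315
  3         5.50         5.1524        15.4572
  4         5.50         5.0415        20.1660
  5       105.50        94.6233       473.1164
  Σ                    115.4645       524.6527
P = 115.4645; D_Mac = 4.54384 yrs; D_mod = 4.44603 yrs.
DV01 ≈ 4.44603 × 115.4645 × 0.0001 = 0.051336.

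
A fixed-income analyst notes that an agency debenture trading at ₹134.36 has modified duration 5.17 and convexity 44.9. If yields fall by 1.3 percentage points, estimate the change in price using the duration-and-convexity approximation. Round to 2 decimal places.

Duration effect: -D_mod·Δy = -5.17 × (-0.013) = +0.067210
Convexity effect: ½·C·(Δy)² = 0.5 × 44.9 × (-0.013)² = +0.00379405
ΔP/P ≈ +0.067210 + 0.00379405 = +0.07100405
ΔP ≈ 134.36 × (+0.07100405) = +9.540104158.

+₹9.54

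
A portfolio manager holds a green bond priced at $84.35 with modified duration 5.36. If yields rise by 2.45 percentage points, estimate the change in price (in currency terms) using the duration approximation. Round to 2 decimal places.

-$11.08

Duration approximation: ΔP/P ≈ -D_mod · Δy = -5.36 × (+0.0245) = -0.131320.
ΔP ≈ 84.35 × (-0.131320) = -11.076842.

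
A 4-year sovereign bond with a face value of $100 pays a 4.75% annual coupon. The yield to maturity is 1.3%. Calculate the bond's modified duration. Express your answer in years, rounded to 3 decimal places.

3.706 years

Periodic yield y = 0.013. First find Macaulay duration:
  t   CF        PV=CF/(1+0.013)^t    t·PV
  1         4.75         4.6890         4.6890
  2         4.75         4.6289         9.2577
  3         4.75         4.5695        13.7084
  4       104.75        99.4755       397.9021
  Σ                    113.3629       425.5573
P = 113.3629; Macaulay duration = 425.5573 / 113.3629 = 3.75394 years.
Modified duration = D_Mac / (1 + y) = 3.75394 / 1.013 = 3.70576 years.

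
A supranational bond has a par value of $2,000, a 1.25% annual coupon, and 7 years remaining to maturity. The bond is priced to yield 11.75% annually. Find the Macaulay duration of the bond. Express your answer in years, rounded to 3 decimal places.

Periodic yield y = 0.1175. Discount each cash flow and weight by its year:
  t   CF        PV=CF/(1+0.1175)^t    t·PV
  1        25.00        22.3714        22.3714
  2        25.00        20.0191        40.0382
  3        25.00        17.9142        53.7426
  4        25.00        16.0306        64.1224
  5        25.00        14.3451        71.7253
  6        25.00        12.8367        77.0205
  7     2,025.00       930.4484     6,513.1390
  Σ                  1,033.9655     6,842.1593
Price P = Σ PV = 1,033.9655.
Macaulay duration = Σ(t·PV) / P = 6,842.1593 / 1,033.9655 = 6.61740 years.

6.617 years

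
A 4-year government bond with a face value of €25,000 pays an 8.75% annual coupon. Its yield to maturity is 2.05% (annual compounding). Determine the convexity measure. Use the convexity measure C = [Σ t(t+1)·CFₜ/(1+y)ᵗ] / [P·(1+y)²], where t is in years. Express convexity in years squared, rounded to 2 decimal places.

With y = 0.0205:
  t   CF        PV=CF/(1+0.0205)^t    t·PV        t(t+1)·PV
  1     2,187.50     2,143.5571     2,143.5571       4,287.1142
  2     2,187.50     2,100.4969     4,200.9938      12,602.9814
  3     2,187.50     2,058.3017     6,174.9051      24,699.6205
  4    27,187.50    25,067.8587   100,271.4348     501,357.1740
  Σ                 31,370.2144   112,790.8908     542,946.8901
P = 31,370.2144.
Convexity = Σ t(t+1)·PV / [P·(1+y)²] = 542,946.8901 / (31,370.2144 × 1.041420) = 16.61934.

16.62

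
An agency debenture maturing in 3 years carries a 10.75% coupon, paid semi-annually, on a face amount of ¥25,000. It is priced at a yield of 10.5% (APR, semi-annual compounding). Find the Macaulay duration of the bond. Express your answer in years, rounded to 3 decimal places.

Periodic yield y = 0.0525. Discount each cash flow and weight by its period:
  t   CF        PV=CF/(1+0.0525)^t    t·PV
  1     1,343.75     1,276.7221     1,276.7221
  2     1,343.75     1,213.0376     2,426.0752
  3     1,343.75     1,152.5298     3,457.5894
  4     1,343.75     1,095.0402     4,380.1608
  5     1,343.75     1,040.4182     5,202.0912
  6    26,343.75    19,379.6072   116,277.6429
  Σ                 25,157.3551   133,020.2816
Price P = Σ PV = 25,157.3551.
Macaulay duration = Σ(t·PV) / P = 133,020.2816 / 25,157.3551 = 5.28753 half-year periods.
In years: 5.28753 / 2 = 2.64377 years.

2.644 years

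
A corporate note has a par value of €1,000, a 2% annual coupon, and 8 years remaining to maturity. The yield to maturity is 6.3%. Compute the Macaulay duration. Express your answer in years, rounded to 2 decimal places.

7.36 years

Periodic yield y = 0.063. Discount each cash flow and weight by its year:
  t   CF        PV=CF/(1+0.063)^t    t·PV
  1        20.00        18.8147        18.8147
  2        20.00        17.6996        35.3992
  3        20.00        16.6506        49.9518
  4        20.00        15.6638        62.6552
  5        20.00        14.7355        73.6773
  6        20.00        13.8621        83.1729
  7        20.00        13.0406        91.2841
  8     1,020.00       625.6538     5,005.2300
  Σ                    736.1206     5,420.1852
Price P = Σ PV = 736.1206.
Macaulay duration = Σ(t·PV) / P = 5,420.1852 / 736.1206 = 7.36318 years.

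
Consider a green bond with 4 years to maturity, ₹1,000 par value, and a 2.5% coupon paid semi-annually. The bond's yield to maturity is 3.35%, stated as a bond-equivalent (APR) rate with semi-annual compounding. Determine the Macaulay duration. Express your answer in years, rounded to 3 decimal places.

3.828 years

Periodic yield y = 0.01675. Discount each cash flow and weight by its period:
  t   CF        PV=CF/(1+0.01675)^t    t·PV
  1        12.50        12.2941        12.2941
  2        12.50        12.0915        24.1831
  3        12.50        11.8923        35.6770
  4        12.50        11.6964        46.7857
  5        12.50        11.5037        57.5187
  6        12.50        11.3142        67.8854
  7        12.50        11.1278        77.8949
  8     1,012.50       886.5058     7,092.0464
  Σ                    968.4260     7,414.2853
Price P = Σ PV = 968.4260.
Macaulay duration = Σ(t·PV) / P = 7,414.2853 / 968.4260 = 7.65602 half-year periods.
In years: 7.65602 / 2 = 3.82801 years.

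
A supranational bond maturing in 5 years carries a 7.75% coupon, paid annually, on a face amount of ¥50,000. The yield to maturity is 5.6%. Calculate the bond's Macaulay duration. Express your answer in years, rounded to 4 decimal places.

Periodic yield y = 0.056. Discount each cash flow and weight by its year:
  t   CF        PV=CF/(1+0.056)^t    t·PV
  1     3,875.00     3,669.5076     3,669.5076
  2     3,875.00     3,474.9125     6,949.8250
  3     3,875.00     3,290.6368     9,871.9104
  4     3,875.00     3,116.1333    12,464.5334
  5    53,875.00    41,026.8045   205,134.0226
  Σ                 54,577.9947   238,089.7990
Price P = Σ PV = 54,577.9947.
Macaulay duration = Σ(t·PV) / P = 238,089.7990 / 54,577.9947 = 4.36238 years.

4.3624 years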